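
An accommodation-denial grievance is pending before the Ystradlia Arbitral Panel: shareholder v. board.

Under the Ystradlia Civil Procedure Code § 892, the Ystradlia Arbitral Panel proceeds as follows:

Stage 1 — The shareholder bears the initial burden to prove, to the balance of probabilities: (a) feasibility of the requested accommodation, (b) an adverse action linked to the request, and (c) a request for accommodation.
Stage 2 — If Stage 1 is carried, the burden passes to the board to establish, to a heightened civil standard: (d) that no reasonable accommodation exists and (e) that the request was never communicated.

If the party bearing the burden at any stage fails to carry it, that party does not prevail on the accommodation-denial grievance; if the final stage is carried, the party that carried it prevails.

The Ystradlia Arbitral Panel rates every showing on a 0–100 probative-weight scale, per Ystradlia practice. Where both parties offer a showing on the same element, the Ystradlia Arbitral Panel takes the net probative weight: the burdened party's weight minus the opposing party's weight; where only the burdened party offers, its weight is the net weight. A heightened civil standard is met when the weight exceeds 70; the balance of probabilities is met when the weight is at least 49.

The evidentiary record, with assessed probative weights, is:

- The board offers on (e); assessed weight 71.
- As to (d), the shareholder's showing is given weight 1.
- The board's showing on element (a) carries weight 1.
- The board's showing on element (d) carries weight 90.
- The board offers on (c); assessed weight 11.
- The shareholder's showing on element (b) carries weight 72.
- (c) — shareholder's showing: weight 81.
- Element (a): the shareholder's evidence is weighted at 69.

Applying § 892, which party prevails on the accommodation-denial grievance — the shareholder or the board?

Stage 1 — burden on shareholder; standard: the balance of probabilities (weight is at least 49).
    (a): 69 − 1 = 68 ≥ 49 [met]
    (b): 72 ≥ 49 [met]
    (c): 81 − 11 = 70 ≥ 49 [met]
  Stage 1 carried; the burden shifts to the board.
Stage 2 — burden on board; standard: a heightened civil standard (weight exceeds 70).
    (d): 90 − 1 = 89 > 70 [met]
    (e): 71 > 70 [met]
  The board carries the last stage.
With every stage satisfied, the board prevails.

board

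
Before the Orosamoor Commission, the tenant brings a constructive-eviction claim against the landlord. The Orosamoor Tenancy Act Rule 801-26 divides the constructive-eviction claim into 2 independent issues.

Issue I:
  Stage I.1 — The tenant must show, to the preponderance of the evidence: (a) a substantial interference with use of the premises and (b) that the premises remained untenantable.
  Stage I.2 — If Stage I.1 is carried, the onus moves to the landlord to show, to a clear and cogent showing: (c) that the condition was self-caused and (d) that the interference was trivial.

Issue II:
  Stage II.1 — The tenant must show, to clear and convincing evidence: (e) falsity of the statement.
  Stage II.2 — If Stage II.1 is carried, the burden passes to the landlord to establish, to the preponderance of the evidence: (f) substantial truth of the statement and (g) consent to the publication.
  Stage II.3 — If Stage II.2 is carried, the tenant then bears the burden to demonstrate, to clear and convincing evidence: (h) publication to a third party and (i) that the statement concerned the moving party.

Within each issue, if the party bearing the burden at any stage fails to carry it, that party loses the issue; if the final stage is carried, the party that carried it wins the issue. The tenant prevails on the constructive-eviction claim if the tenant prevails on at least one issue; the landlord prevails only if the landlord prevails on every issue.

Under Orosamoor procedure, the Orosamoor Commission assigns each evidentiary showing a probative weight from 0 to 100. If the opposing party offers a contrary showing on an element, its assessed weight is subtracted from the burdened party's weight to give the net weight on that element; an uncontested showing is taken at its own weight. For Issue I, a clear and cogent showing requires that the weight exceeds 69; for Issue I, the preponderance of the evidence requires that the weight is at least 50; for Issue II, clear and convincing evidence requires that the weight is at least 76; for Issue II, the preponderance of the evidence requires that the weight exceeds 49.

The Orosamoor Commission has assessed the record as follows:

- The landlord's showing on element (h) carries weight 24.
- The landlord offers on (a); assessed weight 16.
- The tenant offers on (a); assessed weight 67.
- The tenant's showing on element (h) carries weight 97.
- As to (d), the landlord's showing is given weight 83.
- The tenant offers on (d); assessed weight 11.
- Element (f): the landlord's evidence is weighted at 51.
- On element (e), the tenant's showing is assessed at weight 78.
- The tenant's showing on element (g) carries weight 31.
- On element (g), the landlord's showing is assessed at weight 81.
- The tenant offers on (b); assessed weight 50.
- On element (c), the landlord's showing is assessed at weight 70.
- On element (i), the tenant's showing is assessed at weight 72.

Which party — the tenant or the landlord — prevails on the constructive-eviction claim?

landlord

— Issue I —
At Stage I.1 the tenant must meet the preponderance of the evidence (weight is at least 50): on (a) the weight is 67 less the opposing 16 gives net 51, which does reach 50, so (a) meets the standard; on (b) the weight is 50, which does reach 50, so (b) meets the standard.
  Stage I.1 carried; the burden shifts to the landlord.
At Stage I.2 the landlord must meet a clear and cogent showing (weight exceeds 69): on (c) the weight is 70, which does exceed 69, so (c) meets the standard; on (d) the weight is 83 less the opposing 11 gives net 72, which does exceed 69, so (d) meets the standard.
  All elements met at the final stage.
Every stage carried; the landlord prevails on this issue.
— Issue II —
Stage II.1 (tenant, clear and convincing evidence, weight is at least 76): (e) 78 ≥ 76 — meets.
  Stage II.1 carried; the burden shifts to the landlord.
Stage II.2 (landlord, the preponderance of the evidence, weight exceeds 49): (f) 51 > 49 — meets; (g) net 81−31=50 > 49 — meets.
  Stage II.2 carried; the burden shifts to the tenant.
Stage II.3 (tenant, clear and convincing evidence, weight is at least 76): (h) net 97−24=73 < 76 — fails; (i) 72 < 76 — fails.
  The tenant does not carry Stage II.3.
The landlord prevails on this issue.
Per-issue: Issue I → landlord; Issue II → landlord. The tenant must prevail on at least one issue; overall, the landlord prevails.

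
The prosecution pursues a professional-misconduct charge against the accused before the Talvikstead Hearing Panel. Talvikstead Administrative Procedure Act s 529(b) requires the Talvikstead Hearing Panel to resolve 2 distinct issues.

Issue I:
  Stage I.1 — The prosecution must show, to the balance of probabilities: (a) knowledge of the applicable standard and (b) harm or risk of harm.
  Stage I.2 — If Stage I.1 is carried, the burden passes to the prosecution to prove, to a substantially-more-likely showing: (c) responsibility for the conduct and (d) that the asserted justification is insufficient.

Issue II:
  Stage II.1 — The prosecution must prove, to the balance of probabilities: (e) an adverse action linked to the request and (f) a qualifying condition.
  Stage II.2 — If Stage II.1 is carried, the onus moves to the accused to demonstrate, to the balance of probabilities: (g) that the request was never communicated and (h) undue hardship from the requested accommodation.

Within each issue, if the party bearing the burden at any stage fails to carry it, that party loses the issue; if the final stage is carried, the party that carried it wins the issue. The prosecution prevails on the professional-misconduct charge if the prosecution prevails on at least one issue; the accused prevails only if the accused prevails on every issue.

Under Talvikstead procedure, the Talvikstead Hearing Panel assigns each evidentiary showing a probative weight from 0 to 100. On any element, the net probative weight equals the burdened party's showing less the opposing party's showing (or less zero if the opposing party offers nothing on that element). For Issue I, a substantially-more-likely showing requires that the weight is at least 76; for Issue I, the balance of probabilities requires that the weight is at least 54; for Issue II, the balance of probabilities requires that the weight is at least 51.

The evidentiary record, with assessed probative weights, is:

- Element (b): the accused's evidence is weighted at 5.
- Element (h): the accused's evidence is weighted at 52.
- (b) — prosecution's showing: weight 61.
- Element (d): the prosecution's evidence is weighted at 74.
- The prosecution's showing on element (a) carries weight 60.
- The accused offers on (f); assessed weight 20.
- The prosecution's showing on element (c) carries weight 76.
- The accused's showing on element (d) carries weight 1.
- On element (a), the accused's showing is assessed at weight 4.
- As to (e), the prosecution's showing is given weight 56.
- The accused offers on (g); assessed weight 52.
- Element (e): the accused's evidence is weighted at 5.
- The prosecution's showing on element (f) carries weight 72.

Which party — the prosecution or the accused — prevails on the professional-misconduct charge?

— Issue I —
At Stage I.1 the prosecution must meet the balance of probabilities (weight is at least 54): on (a) the weight is 60 less the opposing 4 gives net 56, ≥ 54, so (a) meets the standard; on (b) the weight is 61 less the opposing 5 gives net 56, ≥ 54, so (b) meets the standard.
  All elements met. The prosecution retains the burden for Stage I.2.
At Stage I.2 the prosecution must meet a substantially-more-likely showing (weight is at least 76): on (c) the weight is 76, which does reach 76, so (c) meets the standard; on (d) the weight is 74 less the opposing 1 gives net 73, which does not reach 76, so (d) does not meet the standard.
  Stage I.2 not carried; the prosecution fails its burden.
The analysis ends at Stage I.2; the accused prevails on this issue.
— Issue II —
Stage II.1 (prosecution, the balance of probabilities, weight is at least 51): (e) net 56−5=51 ≥ 51 — meets; (f) net 72−20=52 ≥ 51 — meets.
  The prosecution carries Stage II.1; the accused now bears the burden.
Stage II.2 (accused, the balance of probabilities, weight is at least 51): (g) 52 ≥ 51 — meets; (h) 52 ≥ 51 — meets.
  The accused carries the last stage.
Every stage carried; the accused prevails on this issue.
Per-issue: Issue I → accused; Issue II → accused. The prosecution must prevail on at least one issue; overall, the accused prevails.

accused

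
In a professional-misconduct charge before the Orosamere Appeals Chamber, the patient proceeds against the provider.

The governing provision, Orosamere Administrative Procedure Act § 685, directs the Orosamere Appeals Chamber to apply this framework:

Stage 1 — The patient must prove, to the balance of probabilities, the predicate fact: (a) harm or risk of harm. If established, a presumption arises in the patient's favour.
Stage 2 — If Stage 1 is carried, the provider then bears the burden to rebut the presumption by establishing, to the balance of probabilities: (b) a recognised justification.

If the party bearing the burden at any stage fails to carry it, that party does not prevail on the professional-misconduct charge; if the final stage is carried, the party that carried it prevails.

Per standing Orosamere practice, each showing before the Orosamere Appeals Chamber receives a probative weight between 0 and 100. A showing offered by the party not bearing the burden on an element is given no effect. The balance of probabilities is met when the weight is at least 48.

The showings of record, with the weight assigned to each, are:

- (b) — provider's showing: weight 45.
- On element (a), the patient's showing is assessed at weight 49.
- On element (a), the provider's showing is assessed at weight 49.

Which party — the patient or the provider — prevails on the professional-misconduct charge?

Stage 1 (patient, the balance of probabilities, weight is at least 48): (a) 49 (provider's 49 disregarded) ≥ 48 — meets.
  The patient carries Stage 1; the provider now bears the burden.
Stage 2 (provider, the balance of probabilities, weight is at least 48): (b) 45 < 48 — fails.
  The provider does not carry Stage 2.
The patient prevails.

patient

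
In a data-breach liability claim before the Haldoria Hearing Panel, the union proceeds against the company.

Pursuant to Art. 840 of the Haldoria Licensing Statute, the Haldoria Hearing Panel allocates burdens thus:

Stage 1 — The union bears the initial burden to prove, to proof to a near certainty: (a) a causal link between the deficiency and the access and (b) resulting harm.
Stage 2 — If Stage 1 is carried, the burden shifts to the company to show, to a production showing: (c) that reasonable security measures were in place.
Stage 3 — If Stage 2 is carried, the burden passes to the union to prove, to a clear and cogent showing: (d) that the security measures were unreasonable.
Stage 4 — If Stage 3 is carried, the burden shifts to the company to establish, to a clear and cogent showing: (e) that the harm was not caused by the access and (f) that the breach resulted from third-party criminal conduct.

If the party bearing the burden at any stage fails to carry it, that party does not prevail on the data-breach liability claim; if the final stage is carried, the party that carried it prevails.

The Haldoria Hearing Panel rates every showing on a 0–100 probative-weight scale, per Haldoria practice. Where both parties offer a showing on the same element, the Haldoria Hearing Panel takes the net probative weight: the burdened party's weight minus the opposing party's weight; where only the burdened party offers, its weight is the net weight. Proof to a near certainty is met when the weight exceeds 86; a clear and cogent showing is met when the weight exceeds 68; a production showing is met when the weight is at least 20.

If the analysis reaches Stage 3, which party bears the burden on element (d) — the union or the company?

Stage 3's rule assigns the burden to the union (to a clear and cogent showing).

union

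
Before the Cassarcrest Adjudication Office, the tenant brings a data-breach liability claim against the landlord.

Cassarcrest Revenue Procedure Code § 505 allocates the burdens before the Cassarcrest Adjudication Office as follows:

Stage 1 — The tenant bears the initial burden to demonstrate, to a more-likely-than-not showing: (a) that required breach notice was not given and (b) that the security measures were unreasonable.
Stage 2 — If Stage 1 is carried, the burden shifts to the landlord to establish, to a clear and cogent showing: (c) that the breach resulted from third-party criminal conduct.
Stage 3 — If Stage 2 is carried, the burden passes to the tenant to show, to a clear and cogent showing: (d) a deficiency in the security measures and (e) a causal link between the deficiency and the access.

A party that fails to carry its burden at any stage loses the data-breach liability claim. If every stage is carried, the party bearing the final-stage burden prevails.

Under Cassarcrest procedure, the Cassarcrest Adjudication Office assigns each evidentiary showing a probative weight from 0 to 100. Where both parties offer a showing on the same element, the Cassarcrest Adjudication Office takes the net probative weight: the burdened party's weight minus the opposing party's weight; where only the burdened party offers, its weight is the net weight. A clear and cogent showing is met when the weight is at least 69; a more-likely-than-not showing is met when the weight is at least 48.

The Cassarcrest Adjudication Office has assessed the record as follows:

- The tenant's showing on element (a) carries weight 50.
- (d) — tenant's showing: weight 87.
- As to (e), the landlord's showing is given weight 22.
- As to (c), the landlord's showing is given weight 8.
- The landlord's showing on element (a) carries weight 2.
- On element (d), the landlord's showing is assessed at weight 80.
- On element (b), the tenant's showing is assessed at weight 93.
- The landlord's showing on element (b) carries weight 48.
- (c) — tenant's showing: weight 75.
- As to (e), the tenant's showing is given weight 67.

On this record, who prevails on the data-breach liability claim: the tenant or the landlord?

landlord

Stage 1 (tenant, a more-likely-than-not showing, weight is at least 48): (a) net 50−2=48 ≥ 48 — meets; (b) net 93−48=45 < 48 — fails.
  Stage 1 not carried; the tenant fails its burden.
So the landlord prevails.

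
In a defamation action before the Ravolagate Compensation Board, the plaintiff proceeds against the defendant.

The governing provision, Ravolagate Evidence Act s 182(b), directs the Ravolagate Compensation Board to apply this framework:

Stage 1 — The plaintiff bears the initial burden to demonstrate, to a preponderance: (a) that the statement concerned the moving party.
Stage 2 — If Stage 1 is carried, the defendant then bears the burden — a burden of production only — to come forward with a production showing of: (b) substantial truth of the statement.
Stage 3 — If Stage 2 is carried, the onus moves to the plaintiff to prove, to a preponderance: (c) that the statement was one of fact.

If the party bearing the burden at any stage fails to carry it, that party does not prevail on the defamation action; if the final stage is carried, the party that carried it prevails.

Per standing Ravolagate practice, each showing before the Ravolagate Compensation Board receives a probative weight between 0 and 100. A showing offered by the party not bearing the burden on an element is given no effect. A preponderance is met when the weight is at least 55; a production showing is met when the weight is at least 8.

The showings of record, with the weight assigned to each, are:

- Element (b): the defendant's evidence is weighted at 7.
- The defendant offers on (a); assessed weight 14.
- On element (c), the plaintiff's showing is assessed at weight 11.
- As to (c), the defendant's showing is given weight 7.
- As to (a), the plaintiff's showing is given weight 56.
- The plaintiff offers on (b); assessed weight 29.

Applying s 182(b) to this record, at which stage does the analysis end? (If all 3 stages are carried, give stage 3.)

Stage 1 (plaintiff, a preponderance, weight is at least 55): (a) 56 (defendant's 14 disregarded) ≥ 55 — meets.
  The plaintiff carries Stage 1; the defendant now bears the burden.
Stage 2 (defendant, a production showing, weight is at least 8): (b) 7 (plaintiff's 29 disregarded) < 8 — fails.
  Stage 2 not carried; the defendant fails its burden.
The analysis ends at Stage 2; the plaintiff prevails.

stage 2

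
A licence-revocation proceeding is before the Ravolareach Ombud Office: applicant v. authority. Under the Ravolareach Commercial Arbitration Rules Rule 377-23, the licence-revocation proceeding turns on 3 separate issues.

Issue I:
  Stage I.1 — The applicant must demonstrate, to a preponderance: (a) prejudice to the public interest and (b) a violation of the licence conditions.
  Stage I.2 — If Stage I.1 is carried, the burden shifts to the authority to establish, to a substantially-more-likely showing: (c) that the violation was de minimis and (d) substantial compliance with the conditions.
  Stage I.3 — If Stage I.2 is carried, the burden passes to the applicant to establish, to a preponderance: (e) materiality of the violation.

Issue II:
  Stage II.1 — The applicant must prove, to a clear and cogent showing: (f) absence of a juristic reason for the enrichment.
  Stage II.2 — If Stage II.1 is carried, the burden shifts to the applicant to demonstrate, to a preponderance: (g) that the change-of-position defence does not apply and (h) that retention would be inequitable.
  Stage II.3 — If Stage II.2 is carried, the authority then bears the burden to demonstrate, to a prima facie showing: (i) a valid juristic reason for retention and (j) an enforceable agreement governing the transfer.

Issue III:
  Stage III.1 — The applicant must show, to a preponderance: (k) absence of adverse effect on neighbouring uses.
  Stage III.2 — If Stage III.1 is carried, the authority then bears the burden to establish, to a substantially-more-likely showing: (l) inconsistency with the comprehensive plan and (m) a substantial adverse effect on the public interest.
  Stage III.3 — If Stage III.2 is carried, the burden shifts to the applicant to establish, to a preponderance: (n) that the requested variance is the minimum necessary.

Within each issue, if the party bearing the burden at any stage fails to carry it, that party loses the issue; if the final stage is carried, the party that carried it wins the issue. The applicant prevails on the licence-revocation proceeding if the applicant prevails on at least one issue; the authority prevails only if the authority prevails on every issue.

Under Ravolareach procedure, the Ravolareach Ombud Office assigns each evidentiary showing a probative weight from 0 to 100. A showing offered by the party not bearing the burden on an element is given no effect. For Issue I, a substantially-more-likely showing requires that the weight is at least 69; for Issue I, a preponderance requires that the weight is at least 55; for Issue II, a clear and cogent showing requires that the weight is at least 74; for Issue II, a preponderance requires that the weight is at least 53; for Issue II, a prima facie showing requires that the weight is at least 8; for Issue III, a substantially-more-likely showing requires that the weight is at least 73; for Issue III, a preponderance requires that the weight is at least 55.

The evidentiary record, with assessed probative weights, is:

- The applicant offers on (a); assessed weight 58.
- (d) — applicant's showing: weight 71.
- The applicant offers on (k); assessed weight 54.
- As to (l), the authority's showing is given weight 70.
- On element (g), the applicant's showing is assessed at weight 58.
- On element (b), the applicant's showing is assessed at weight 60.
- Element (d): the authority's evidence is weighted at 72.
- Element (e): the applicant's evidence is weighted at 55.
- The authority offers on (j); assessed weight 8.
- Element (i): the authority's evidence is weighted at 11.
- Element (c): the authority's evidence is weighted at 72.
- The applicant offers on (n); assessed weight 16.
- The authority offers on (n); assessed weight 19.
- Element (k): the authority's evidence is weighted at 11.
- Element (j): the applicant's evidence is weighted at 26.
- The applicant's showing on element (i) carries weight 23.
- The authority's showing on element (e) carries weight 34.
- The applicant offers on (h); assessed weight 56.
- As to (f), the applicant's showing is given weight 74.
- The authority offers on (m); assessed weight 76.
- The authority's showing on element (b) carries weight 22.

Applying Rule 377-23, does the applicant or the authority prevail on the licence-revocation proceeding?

applicant

— Issue I —
At Stage I.1 the applicant must meet a preponderance (weight is at least 55): on (a) the weight is 58, which does reach 55, so (a) meets the standard; on (b) the weight is 60 (the authority's 22 is given no effect), which does reach 55, so (b) meets the standard.
  The applicant carries Stage I.1; the authority now bears the burden.
At Stage I.2 the authority must meet a substantially-more-likely showing (weight is at least 69): on (c) the weight is 72, ≥ 69, so (c) meets the standard; on (d) the weight is 72 (the applicant's 71 is given no effect), which does reach 69, so (d) meets the standard.
  All elements met. The burden passes to the applicant.
At Stage I.3 the applicant must meet a preponderance (weight is at least 55): on (e) the weight is 55 (the authority's 34 is given no effect), ≥ 55, so (e) meets the standard.
  All elements met at the final stage.
With every stage satisfied, the applicant prevails on this issue.
— Issue II —
At Stage II.1 the applicant must meet a clear and cogent showing (weight is at least 74): on (f) the weight is 74, ≥ 74, so (f) meets the standard.
  Stage II.1 is satisfied; the applicant continues to bear the burden.
At Stage II.2 the applicant must meet a preponderance (weight is at least 53): on (g) the weight is 58, which does reach 53, so (g) meets the standard; on (h) the weight is 56, ≥ 53, so (h) meets the standard.
  All elements met. The burden passes to the authority.
At Stage II.3 the authority must meet a prima facie showing (weight is at least 8): on (i) the weight is 11 (the applicant's 23 is given no effect), ≥ 8, so (i) meets the standard; on (j) the weight is 8 (the applicant's 26 is given no effect), ≥ 8, so (j) meets the standard.
  Stage II.3 carried; the final stage is satisfied.
With every stage satisfied, the authority prevails on this issue.
— Issue III —
Stage III.1 (applicant, a preponderance, weight is at least 55): (k) 54 (authority's 11 disregarded) < 55 — fails.
  The applicant does not carry Stage III.1.
So the authority prevails on this issue.
Per-issue: Issue I → applicant; Issue II → authority; Issue III → authority. The applicant must prevail on at least one issue; overall, the applicant prevails.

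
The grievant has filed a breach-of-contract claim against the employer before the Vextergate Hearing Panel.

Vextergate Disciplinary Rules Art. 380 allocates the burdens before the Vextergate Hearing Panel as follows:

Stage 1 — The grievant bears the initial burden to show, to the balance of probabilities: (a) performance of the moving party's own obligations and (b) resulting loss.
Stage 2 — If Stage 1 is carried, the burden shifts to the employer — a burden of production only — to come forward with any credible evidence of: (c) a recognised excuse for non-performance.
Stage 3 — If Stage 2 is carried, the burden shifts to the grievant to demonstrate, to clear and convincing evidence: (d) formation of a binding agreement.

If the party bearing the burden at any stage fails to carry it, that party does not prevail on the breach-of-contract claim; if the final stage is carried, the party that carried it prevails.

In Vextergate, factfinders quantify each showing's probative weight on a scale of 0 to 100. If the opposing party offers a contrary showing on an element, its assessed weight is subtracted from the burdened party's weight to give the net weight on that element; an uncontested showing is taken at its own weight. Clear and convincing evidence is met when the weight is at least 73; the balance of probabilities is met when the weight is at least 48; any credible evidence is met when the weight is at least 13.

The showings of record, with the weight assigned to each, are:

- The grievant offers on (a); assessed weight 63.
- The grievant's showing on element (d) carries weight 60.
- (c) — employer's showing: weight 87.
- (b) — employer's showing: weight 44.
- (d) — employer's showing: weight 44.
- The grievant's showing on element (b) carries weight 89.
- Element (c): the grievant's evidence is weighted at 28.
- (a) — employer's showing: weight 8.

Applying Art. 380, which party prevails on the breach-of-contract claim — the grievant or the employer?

At Stage 1 the grievant must meet the balance of probabilities (weight is at least 48): on (a) the weight is 63 less the opposing 8 gives net 55, ≥ 48, so (a) meets the standard; on (b) the weight is 89 less the opposing 44 gives net 45, which does not reach 48, so (b) does not meet the standard.
  Stage 1 not carried; the grievant fails its burden.
So the employer prevails.

employer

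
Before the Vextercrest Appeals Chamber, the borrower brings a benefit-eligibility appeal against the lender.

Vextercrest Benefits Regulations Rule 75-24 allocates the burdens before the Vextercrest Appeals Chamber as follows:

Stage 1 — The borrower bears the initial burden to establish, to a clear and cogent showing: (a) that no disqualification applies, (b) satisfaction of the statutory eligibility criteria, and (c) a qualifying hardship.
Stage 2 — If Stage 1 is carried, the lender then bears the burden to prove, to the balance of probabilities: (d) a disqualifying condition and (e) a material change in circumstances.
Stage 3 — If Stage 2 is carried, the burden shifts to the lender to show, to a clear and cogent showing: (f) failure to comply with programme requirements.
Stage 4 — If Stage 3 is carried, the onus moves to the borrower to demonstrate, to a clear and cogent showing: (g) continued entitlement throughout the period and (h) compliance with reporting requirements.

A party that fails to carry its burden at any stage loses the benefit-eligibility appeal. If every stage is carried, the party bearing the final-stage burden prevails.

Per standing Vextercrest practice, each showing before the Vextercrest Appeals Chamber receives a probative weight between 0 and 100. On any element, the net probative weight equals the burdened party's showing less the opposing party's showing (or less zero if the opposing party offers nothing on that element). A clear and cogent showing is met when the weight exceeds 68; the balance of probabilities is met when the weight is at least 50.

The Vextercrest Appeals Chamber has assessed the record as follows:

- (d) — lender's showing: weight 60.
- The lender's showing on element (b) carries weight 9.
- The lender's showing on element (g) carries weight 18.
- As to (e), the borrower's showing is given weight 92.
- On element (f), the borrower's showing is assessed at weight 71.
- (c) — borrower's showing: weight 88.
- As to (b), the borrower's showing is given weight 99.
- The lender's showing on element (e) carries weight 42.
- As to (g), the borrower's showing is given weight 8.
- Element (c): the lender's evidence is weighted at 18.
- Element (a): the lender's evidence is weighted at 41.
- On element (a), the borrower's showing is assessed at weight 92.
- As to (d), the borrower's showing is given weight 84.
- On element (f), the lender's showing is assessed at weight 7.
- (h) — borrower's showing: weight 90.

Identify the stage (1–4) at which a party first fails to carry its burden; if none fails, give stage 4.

stage 1

Stage 1 (borrower, a clear and cogent showing, weight exceeds 68): (a) net 92−41=51 ≤ 68 — fails; (b) net 99−9=90 > 68 — meets; (c) net 88−18=70 > 68 — meets.
  Not every element is met, so the borrower fails to carry Stage 1.
So the lender prevails.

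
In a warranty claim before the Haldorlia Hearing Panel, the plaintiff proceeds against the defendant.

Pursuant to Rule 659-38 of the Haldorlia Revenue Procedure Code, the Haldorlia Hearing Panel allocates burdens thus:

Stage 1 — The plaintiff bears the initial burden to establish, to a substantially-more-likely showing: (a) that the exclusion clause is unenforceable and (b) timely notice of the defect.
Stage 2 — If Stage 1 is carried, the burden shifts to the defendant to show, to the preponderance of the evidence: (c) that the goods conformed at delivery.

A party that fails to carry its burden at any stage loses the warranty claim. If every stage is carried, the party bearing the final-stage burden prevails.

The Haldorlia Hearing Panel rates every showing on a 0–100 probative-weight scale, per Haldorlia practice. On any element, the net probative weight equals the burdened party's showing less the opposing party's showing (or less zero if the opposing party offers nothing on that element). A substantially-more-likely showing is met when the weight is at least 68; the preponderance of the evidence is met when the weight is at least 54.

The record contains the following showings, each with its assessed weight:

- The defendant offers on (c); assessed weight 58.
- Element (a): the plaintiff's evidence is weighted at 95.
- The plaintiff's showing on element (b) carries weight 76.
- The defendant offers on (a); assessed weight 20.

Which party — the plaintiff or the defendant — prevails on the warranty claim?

Stage 1 (plaintiff, a substantially-more-likely showing, weight is at least 68): (a) net 95−20=75 ≥ 68 — meets; (b) 76 ≥ 68 — meets.
  Stage 1 carried; the burden shifts to the defendant.
Stage 2 (defendant, the preponderance of the evidence, weight is at least 54): (c) 58 ≥ 54 — meets.
  The defendant carries the last stage.
Every stage carried; the defendant prevails.

defendant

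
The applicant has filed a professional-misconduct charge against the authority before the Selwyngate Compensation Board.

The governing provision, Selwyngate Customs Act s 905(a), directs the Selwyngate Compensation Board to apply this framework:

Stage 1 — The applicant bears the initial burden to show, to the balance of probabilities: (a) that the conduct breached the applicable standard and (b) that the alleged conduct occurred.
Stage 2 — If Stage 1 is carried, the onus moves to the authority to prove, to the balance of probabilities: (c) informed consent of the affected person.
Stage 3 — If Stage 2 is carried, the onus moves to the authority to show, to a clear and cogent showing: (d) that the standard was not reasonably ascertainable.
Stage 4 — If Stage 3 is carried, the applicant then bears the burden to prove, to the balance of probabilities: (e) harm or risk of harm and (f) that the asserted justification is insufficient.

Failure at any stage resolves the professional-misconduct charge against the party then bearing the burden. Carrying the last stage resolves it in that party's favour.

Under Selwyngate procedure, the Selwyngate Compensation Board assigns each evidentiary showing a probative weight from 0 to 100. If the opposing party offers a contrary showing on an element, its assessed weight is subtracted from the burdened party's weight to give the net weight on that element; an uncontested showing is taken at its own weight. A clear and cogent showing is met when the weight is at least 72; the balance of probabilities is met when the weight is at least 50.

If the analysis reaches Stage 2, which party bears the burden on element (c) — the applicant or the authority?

authority

Stage 2's rule assigns the burden to the authority (to the balance of probabilities).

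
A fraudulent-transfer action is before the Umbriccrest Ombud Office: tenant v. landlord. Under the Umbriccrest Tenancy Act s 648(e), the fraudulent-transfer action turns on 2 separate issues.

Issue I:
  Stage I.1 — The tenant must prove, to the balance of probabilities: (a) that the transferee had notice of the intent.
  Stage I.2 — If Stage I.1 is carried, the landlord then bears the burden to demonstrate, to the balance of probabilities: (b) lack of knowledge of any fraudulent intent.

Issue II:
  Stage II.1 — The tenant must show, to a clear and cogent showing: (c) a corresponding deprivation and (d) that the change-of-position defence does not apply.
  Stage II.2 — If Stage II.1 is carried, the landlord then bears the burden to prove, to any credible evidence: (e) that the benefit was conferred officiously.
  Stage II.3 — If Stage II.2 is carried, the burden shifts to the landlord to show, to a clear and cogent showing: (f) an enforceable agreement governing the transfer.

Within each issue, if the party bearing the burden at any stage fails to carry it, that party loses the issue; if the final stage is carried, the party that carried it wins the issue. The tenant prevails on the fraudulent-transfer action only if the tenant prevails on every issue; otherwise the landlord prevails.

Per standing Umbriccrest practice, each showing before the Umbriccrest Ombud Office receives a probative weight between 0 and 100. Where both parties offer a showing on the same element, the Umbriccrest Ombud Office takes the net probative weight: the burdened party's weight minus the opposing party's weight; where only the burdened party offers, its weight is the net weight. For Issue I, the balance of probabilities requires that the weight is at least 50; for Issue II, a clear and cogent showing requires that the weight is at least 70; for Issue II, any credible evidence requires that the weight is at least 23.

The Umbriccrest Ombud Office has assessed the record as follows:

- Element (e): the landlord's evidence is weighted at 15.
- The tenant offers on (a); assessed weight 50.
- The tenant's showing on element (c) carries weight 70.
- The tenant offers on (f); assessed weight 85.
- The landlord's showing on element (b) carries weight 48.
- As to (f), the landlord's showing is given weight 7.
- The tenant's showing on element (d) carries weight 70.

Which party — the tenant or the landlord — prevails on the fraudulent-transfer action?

tenant

— Issue I —
Stage I.1 (tenant, the balance of probabilities, weight is at least 50): (a) 50 ≥ 50 — meets.
  Stage I.1 is satisfied; the onus moves to the landlord.
Stage I.2 (landlord, the balance of probabilities, weight is at least 50): (b) 48 < 50 — fails.
  Not every element is met, so the landlord fails to carry Stage I.2.
The analysis ends at Stage I.2; the tenant prevails on this issue.
— Issue II —
At Stage II.1 the tenant must meet a clear and cogent showing (weight is at least 70): on (c) the weight is 70, ≥ 70, so (c) meets the standard; on (d) the weight is 70, ≥ 70, so (d) meets the standard.
  Stage II.1 is satisfied; the onus moves to the landlord.
At Stage II.2 the landlord must meet any credible evidence (weight is at least 23): on (e) the weight is 15, which does not reach 23, so (e) does not meet the standard.
  The landlord does not carry Stage II.2.
The analysis ends at Stage II.2; the tenant prevails on this issue.
Per-issue: Issue I → tenant; Issue II → tenant. The tenant must prevail on every issue; overall, the tenant prevails.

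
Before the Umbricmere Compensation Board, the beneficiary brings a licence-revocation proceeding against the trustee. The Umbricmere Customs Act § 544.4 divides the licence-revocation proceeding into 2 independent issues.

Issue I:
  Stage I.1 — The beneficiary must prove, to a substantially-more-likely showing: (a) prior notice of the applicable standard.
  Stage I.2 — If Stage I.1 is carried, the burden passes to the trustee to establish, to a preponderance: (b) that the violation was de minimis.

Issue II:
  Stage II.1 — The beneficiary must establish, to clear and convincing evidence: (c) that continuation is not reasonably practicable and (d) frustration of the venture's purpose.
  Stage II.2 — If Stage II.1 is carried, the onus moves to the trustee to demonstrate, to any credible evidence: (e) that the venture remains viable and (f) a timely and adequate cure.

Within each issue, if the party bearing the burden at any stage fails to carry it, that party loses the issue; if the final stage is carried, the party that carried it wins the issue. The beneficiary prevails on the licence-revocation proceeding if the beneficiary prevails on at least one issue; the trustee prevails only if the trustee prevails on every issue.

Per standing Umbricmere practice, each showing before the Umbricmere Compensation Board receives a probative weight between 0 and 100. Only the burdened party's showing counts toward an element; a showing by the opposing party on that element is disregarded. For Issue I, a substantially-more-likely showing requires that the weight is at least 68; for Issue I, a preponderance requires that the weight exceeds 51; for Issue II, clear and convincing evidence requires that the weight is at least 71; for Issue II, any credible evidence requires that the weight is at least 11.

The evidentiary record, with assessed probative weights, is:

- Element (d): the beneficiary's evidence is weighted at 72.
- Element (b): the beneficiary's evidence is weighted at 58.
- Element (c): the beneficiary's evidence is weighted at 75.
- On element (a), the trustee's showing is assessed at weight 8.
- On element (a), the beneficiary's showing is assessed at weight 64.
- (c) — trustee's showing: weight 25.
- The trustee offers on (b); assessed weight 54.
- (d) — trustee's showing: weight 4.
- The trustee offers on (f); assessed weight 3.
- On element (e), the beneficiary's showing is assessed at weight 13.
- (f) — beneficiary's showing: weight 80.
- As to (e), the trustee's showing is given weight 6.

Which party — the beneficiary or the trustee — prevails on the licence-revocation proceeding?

— Issue I —
Stage I.1 — burden on beneficiary; standard: a substantially-more-likely showing (weight is at least 68).
    (a): 64 (trustee's 8 disregarded) < 68 [not met]
  Not every element is met, so the beneficiary fails to carry Stage I.1.
The analysis ends at Stage I.1; the trustee prevails on this issue.
— Issue II —
At Stage II.1 the beneficiary must meet clear and convincing evidence (weight is at least 71): on (c) the weight is 75 (the trustee's 25 is given no effect), which does reach 71, so (c) meets the standard; on (d) the weight is 72 (the trustee's 4 is given no effect), ≥ 71, so (d) meets the standard.
  Stage II.1 is satisfied; the onus moves to the trustee.
At Stage II.2 the trustee must meet any credible evidence (weight is at least 11): on (e) the weight is 6 (the beneficiary's 13 is given no effect), < 11, so (e) does not meet the standard; on (f) the weight is 3 (the beneficiary's 80 is given no effect), which does not reach 11, so (f) does not meet the standard.
  The trustee does not carry Stage II.2.
The beneficiary prevails on this issue.
Per-issue: Issue I → trustee; Issue II → beneficiary. The beneficiary must prevail on at least one issue; overall, the beneficiary prevails.

beneficiary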